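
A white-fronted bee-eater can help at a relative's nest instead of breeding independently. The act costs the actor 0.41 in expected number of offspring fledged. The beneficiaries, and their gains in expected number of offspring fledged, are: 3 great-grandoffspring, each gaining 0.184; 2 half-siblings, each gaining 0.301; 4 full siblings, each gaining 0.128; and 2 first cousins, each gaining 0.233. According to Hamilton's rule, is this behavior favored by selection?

Hamilton's rule: the trait is favored when the sum of r·B over every recipient exceeds the actor's cost C.
r to a great-grandoffspring = 0.125 (three parent–offspring links: r = (1/2)^3 = 1/8).
r to a half-sibling = 1/4 (half-sibs share one parent — one path of length 2: r = (1/2)^2 = 1/4).
r to a full sibling = 1/2 (full sibs share both parents — two paths of length 2: r = 2·(1/2)^2 = 1/2).
r to a first cousin = 0.125 (first cousins share one grandparent pair — two paths of length 4: r = 2·(1/2)^4 = 1/8).
Summing one r·B term per recipient: 3·0.125·0.184 + 2·0.25·0.301 + 4·0.5·0.128 + 2·0.125·0.233 = 0.53375.
0.53375 > 0.41: the indirect benefit exceeds the cost.

Yes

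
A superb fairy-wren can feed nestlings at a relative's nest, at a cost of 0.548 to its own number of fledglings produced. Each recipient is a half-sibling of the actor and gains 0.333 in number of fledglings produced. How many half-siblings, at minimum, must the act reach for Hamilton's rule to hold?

r to a half-sibling = 0.25 (half-sibs share one parent — one path of length 2: r = (1/2)^2 = 1/4).
Hamilton's rule: n·r·B > C  ⇒  n > C/(r·B) = 0.548/(0.25·0.333) = 6.583.
The smallest integer exceeding 6.583 is 7.

7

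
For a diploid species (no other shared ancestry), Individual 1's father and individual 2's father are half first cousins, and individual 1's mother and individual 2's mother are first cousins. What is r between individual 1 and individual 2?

0.046875

Wright's path rule: contributions from independent ancestry routes add.
Individual 1 and individual 2 are related in two ways: half second cousins through their fathers (r = 1/64) and second cousins through their mothers (r = 1/32).
r = 1/64 + 1/32 = 3/64 = 0.046875.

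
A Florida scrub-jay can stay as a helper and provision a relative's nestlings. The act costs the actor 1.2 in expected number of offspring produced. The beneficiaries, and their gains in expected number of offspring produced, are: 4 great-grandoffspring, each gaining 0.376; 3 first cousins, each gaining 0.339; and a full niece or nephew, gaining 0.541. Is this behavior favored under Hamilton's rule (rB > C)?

Hamilton's rule: the trait is favored when the sum of r·B over every recipient exceeds the actor's cost C.
r to a great-grandoffspring = 0.125 (three parent–offspring links: r = (1/2)^3 = 1/8).
r to a first cousin = 1/8 (first cousins share one grandparent pair — two paths of length 4: r = 2·(1/2)^4 = 1/8).
r to a full niece or nephew = 1/4 (full aunt/uncle↔niece/nephew: two paths of length 3 through the shared grandparent pair: r = 2·(1/2)^3 = 1/4).
Summing one r·B term per recipient: 4·0.125·0.376 + 3·0.125·0.339 + 1·0.25·0.541 = 0.450375.
0.450375 < 1.2: the indirect benefit is less than the cost.

No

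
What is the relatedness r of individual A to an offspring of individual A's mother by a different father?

0.25

Each parent–offspring link contributes a factor of 1/2, and independent paths through distinct common ancestors add.
Half-sibs share one parent — one path of length 2: r = (1/2)^2 = 1/4.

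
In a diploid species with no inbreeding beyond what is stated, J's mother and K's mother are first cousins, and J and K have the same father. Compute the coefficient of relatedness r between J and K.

0.28125

Independent pedigree routes through distinct common ancestors add.
J and K are related in two ways: second cousins through their mothers (r = 1/32) and half-sibs through their shared father (r = 1/4).
r = 1/32 + 1/4 = 0.28125.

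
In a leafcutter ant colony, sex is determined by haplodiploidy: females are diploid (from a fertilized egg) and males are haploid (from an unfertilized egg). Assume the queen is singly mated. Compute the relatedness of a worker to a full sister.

0.75

Haplodiploid full sisters inherit their father's entire haploid genome identically (contributing 1/2) and on average half of their mother's contribution (1/2 · 1/2 = 1/4); r = 1/2 + 1/4 = 3/4.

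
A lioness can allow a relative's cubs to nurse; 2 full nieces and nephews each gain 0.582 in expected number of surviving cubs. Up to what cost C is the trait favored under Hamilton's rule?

0.291

r to a full niece or nephew = 0.25 (full aunt/uncle↔niece/nephew: two paths of length 3 through the shared grandparent pair: r = 2·(1/2)^3 = 1/4).
Hamilton's rule: n·r·B > C, so the trait is favored while C < n·r·B = 2·0.25·0.582 = 0.291.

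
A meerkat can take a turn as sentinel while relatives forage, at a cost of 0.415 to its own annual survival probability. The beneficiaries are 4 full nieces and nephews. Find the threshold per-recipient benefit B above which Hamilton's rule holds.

r to a full niece or nephew = 1/4 (full aunt/uncle↔niece/nephew: two paths of length 3 through the shared grandparent pair: r = 2·(1/2)^3 = 1/4).
Hamilton's rule with n recipients of equal r: n·r·B > C, so B > C/(n·r) = 0.415/(4·0.25) = 0.415.

0.415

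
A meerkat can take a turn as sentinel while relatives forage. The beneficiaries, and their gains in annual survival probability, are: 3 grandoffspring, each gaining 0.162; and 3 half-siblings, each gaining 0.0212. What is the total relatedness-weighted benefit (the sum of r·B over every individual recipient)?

0.1374

r to a grandoffspring = 0.25 (two parent–offspring links: r = (1/2)^2 = 1/4).
r to a half-sibling = 0.25 (half-sibs share one parent — one path of length 2: r = (1/2)^2 = 1/4).
Summing one r·B term per recipient: 3·0.25·0.162 + 3·0.25·0.0212 = 0.1374.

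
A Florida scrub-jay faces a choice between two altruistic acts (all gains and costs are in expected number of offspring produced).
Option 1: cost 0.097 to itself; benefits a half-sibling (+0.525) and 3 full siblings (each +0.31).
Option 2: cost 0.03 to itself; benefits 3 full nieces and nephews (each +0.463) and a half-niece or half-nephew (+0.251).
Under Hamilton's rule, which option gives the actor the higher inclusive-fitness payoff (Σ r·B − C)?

Option 1

Option 1: r to a half-sibling = 0.25.
Option 1: r to a full sibling = 0.5.
Option 1: Σ r·B − C = (1·0.25·0.525 + 3·0.5·0.31) − 0.097 = 0.49925.
Option 2: r to a full niece or nephew = 0.25.
Option 2: r to a half-niece or half-nephew = 0.125.
Option 2: Σ r·B − C = (3·0.25·0.463 + 1·0.125·0.251) − 0.03 = 0.348625.
Option 1 has the higher net inclusive-fitness payoff.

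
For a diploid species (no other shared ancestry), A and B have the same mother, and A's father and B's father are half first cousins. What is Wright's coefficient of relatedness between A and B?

0.265625

With two independent routes of shared ancestry, r is the sum of the two contributions.
A and B are related in two ways: half-sibs through their shared mother (r = 1/4) and half second cousins through their fathers (r = 1/64).
r = 1/4 + 1/64 = 0.265625.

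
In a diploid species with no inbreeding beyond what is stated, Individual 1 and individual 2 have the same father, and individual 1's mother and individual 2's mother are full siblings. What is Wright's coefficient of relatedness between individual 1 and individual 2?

Relatedness sums over independent paths through distinct common ancestors.
Individual 1 and individual 2 are related in two ways: half-sibs through their shared father (r = 1/4) and first cousins through their mothers (r = 1/8).
r = 1/4 + 1/8 = 3/8 = 0.375.

0.375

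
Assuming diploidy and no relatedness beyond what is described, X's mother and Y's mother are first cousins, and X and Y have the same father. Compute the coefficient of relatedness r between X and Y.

Relatedness sums over independent paths through distinct common ancestors.
X and Y are related in two ways: second cousins through their mothers (r = 1/32) and half-sibs through their shared father (r = 1/4).
r = 1/32 + 1/4 = 9/32 = 0.28125.

0.28125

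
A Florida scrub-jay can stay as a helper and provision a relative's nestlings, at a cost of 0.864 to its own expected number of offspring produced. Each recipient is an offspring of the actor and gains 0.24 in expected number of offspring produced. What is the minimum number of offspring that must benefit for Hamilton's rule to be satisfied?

8

r to an offspring = 1/2 (one parent–offspring link: r = (1/2)^1 = 1/2).
Hamilton's rule: n·r·B > C  ⇒  n > C/(r·B) = 0.864/(0.5·0.24) = 7.2.
The smallest integer exceeding 7.2 is 8.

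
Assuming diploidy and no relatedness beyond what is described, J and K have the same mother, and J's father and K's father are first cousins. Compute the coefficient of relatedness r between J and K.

0.28125

With two independent routes of shared ancestry, r is the sum of the two contributions.
J and K are related in two ways: half-sibs through their shared mother (r = 1/4) and second cousins through their fathers (r = 1/32).
r = 1/4 + 1/32 = 9/32 = 0.28125.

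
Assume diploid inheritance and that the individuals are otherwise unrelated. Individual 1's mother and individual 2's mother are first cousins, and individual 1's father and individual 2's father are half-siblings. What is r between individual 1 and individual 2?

With two independent routes of shared ancestry, r is the sum of the two contributions.
Individual 1 and individual 2 are related in two ways: second cousins through their mothers (r = 1/32) and half first cousins through their fathers (r = 1/16).
r = 1/32 + 1/16 = 0.09375.

0.09375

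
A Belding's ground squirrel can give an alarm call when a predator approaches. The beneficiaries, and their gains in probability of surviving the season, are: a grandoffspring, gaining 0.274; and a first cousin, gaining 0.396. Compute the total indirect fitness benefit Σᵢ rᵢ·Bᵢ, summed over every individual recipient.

0.118

r to a grandoffspring = 1/4 (two parent–offspring links: r = (1/2)^2 = 1/4).
r to a first cousin = 1/8 (first cousins share one grandparent pair — two paths of length 4: r = 2·(1/2)^4 = 1/8).
Summing one r·B term per recipient: 1·0.25·0.274 + 1·0.125·0.396 = 0.118.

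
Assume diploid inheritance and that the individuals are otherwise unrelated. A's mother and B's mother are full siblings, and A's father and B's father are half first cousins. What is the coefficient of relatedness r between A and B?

With two independent routes of shared ancestry, r is the sum of the two contributions.
A and B are related in two ways: first cousins through their mothers (r = 1/8) and half second cousins through their fathers (r = 1/64).
r = 1/8 + 1/64 = 9/64 = 0.140625.

0.140625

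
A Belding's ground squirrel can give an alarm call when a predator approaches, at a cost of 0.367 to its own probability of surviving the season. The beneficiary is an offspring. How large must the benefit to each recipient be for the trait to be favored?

r to an offspring = 1/2 (one parent–offspring link: r = (1/2)^1 = 1/2).
Hamilton's rule with n recipients of equal r: n·r·B > C, so B > C/(n·r) = 0.367/(1·0.5) = 0.734.

0.734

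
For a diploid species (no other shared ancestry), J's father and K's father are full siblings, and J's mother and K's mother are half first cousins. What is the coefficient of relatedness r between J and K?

Relatedness sums over independent paths through distinct common ancestors.
J and K are related in two ways: first cousins through their fathers (r = 1/8) and half second cousins through their mothers (r = 1/64).
r = 1/8 + 1/64 = 0.140625.

0.140625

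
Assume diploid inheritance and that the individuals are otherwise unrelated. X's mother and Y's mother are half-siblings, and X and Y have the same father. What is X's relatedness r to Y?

With two independent routes of shared ancestry, r is the sum of the two contributions.
X and Y are related in two ways: half first cousins through their mothers (r = 1/16) and half-sibs through their shared father (r = 1/4).
r = 1/16 + 1/4 = 5/16 = 0.3125.

0.3125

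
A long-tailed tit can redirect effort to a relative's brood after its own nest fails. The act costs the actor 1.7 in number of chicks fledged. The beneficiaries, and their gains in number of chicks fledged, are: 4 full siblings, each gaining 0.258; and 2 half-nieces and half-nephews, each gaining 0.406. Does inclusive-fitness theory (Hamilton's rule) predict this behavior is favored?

No

Hamilton's rule: the trait is favored when the sum of r·B over every recipient exceeds the actor's cost C.
r to a full sibling = 1/2 (full sibs share both parents — two paths of length 2: r = 2·(1/2)^2 = 1/2).
r to a half-niece or half-nephew = 1/8 (half-aunt/uncle↔niece/nephew: one path of length 3: r = (1/2)^3 = 1/8).
Summing one r·B term per recipient: 4·0.5·0.258 + 2·0.125·0.406 = 0.6175.
0.6175 < 1.7: the indirect benefit is less than the cost.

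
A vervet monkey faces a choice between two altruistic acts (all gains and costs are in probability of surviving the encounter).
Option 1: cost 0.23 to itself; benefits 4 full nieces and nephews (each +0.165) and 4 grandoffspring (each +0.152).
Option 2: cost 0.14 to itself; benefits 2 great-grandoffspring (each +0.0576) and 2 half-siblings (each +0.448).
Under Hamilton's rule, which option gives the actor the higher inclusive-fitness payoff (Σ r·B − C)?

Option 2

Option 1: r to a full niece or nephew = 0.25.
Option 1: r to a grandoffspring = 0.25.
Option 1: Σ r·B − C = (4·0.25·0.165 + 4·0.25·0.152) − 0.23 = 0.087.
Option 2: r to a great-grandoffspring = 0.125.
Option 2: r to a half-sibling = 0.25.
Option 2: Σ r·B − C = (2·0.125·0.0576 + 2·0.25·0.448) − 0.14 = 0.0984.
Option 2 has the higher net inclusive-fitness payoff.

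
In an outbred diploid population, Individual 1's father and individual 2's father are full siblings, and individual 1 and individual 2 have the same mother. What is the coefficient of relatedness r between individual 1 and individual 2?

Wright's path rule: contributions from independent ancestry routes add.
Individual 1 and individual 2 are related in two ways: first cousins through their fathers (r = 1/8) and half-sibs through their shared mother (r = 1/4).
r = 1/8 + 1/4 = 3/8 = 0.375.

0.375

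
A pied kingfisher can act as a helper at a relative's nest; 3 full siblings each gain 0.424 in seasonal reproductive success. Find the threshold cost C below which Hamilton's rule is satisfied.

r to a full sibling = 1/2 (full sibs share both parents — two paths of length 2: r = 2·(1/2)^2 = 1/2).
Hamilton's rule: n·r·B > C, so the trait is favored while C < n·r·B = 3·0.5·0.424 = 0.636.

0.636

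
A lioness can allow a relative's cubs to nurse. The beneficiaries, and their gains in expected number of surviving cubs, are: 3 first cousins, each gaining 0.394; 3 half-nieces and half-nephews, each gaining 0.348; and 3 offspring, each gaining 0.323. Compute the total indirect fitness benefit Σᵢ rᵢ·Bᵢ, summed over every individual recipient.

r to a first cousin = 0.125 (first cousins share one grandparent pair — two paths of length 4: r = 2·(1/2)^4 = 1/8).
r to a half-niece or half-nephew = 1/8 (half-aunt/uncle↔niece/nephew: one path of length 3: r = (1/2)^3 = 1/8).
r to an offspring = 0.5 (one parent–offspring link: r = (1/2)^1 = 1/2).
Summing one r·B term per recipient: 3·0.125·0.394 + 3·0.125·0.348 + 3·0.5·0.323 = 0.76275.

0.76275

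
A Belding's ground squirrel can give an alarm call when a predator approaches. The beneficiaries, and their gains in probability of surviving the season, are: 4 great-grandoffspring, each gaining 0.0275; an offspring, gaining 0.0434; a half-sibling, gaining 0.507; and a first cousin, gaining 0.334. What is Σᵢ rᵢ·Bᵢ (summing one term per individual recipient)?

0.20395

r to a great-grandoffspring = 0.125 (three parent–offspring links: r = (1/2)^3 = 1/8).
r to an offspring = 1/2 (one parent–offspring link: r = (1/2)^1 = 1/2).
r to a half-sibling = 1/4 (half-sibs share one parent — one path of length 2: r = (1/2)^2 = 1/4).
r to a first cousin = 0.125 (first cousins share one grandparent pair — two paths of length 4: r = 2·(1/2)^4 = 1/8).
Summing one r·B term per recipient: 4·0.125·0.0275 + 1·0.5·0.0434 + 1·0.25·0.507 + 1·0.125·0.334 = 0.20395.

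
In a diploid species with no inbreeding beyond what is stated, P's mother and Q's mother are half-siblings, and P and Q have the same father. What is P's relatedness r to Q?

Wright's path rule: contributions from independent ancestry routes add.
P and Q are related in two ways: half first cousins through their mothers (r = 1/16) and half-sibs through their shared father (r = 1/4).
r = 1/16 + 1/4 = 5/16 = 0.3125.

0.3125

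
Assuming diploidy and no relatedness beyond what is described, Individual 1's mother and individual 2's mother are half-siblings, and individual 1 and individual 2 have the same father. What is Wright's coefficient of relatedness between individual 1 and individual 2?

0.3125

Independent pedigree routes through distinct common ancestors add.
Individual 1 and individual 2 are related in two ways: half first cousins through their mothers (r = 1/16) and half-sibs through their shared father (r = 1/4).
r = 1/16 + 1/4 = 5/16 = 0.3125.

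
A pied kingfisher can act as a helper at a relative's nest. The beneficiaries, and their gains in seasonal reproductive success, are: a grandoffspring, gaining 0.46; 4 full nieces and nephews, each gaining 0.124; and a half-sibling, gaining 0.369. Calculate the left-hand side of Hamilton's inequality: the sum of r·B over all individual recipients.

0.33125

r to a grandoffspring = 1/4 (two parent–offspring links: r = (1/2)^2 = 1/4).
r to a full niece or nephew = 1/4 (full aunt/uncle↔niece/nephew: two paths of length 3 through the shared grandparent pair: r = 2·(1/2)^3 = 1/4).
r to a half-sibling = 1/4 (half-sibs share one parent — one path of length 2: r = (1/2)^2 = 1/4).
Summing one r·B term per recipient: 1·0.25·0.46 + 4·0.25·0.124 + 1·0.25·0.369 = 0.33125.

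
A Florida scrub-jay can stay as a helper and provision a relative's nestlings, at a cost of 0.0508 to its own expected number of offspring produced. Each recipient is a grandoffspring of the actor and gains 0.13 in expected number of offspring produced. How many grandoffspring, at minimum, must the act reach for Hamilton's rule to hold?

r to a grandoffspring = 1/4 (two parent–offspring links: r = (1/2)^2 = 1/4).
Hamilton's rule: n·r·B > C  ⇒  n > C/(r·B) = 0.0508/(0.25·0.13) = 1.563.
The smallest integer exceeding 1.563 is 2.

2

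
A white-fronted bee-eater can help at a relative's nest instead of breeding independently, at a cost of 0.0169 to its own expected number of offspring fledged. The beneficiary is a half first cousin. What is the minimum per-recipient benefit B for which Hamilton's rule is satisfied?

r to a half first cousin = 1/16 (half first cousins share one grandparent — one path of length 4: r = (1/2)^4 = 1/16).
Hamilton's rule with n recipients of equal r: n·r·B > C, so B > C/(n·r) = 0.0169/(1·0.0625) = 0.2704.

0.2704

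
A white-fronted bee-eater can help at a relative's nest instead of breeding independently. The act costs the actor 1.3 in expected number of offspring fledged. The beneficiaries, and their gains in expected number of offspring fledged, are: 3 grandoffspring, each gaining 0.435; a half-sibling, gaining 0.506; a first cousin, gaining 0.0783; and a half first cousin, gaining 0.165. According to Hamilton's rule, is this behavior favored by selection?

Hamilton's rule: the trait is favored when the sum of r·B over every recipient exceeds the actor's cost C.
r to a grandoffspring = 1/4 (two parent–offspring links: r = (1/2)^2 = 1/4).
r to a half-sibling = 0.25 (half-sibs share one parent — one path of length 2: r = (1/2)^2 = 1/4).
r to a first cousin = 1/8 (first cousins share one grandparent pair — two paths of length 4: r = 2·(1/2)^4 = 1/8).
r to a half first cousin = 0.0625 (half first cousins share one grandparent — one path of length 4: r = (1/2)^4 = 1/16).
Summing one r·B term per recipient: 3·0.25·0.435 + 1·0.25·0.506 + 1·0.125·0.0783 + 1·0.0625·0.165 = 0.47285.
0.47285 < 1.3: the indirect benefit is less than the cost.

No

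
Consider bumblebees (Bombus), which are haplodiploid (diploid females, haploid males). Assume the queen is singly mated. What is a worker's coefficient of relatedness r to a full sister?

0.75

Haplodiploid full sisters inherit their father's entire haploid genome identically (contributing 1/2) and on average half of their mother's contribution (1/2 · 1/2 = 1/4); r = 1/2 + 1/4 = 3/4.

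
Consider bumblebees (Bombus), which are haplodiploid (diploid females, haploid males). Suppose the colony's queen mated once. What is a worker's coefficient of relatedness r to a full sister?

Haplodiploid full sisters inherit their father's entire haploid genome identically (contributing 1/2) and on average half of their mother's contribution (1/2 · 1/2 = 1/4); r = 1/2 + 1/4 = 3/4.

0.75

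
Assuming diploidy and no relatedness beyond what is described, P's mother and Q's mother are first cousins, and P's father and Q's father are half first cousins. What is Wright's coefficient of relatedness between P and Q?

0.046875

Independent pedigree routes through distinct common ancestors add.
P and Q are related in two ways: second cousins through their mothers (r = 1/32) and half second cousins through their fathers (r = 1/64).
r = 1/32 + 1/64 = 0.046875.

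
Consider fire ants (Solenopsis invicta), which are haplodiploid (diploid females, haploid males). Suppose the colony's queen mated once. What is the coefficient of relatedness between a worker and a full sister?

Haplodiploid full sisters inherit their father's entire haploid genome identically (contributing 1/2) and on average half of their mother's contribution (1/2 · 1/2 = 1/4); r = 1/2 + 1/4 = 3/4.

0.75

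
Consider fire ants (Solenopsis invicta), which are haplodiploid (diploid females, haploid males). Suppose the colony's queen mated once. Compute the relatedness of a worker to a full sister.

0.75

Haplodiploid full sisters inherit their father's entire haploid genome identically (contributing 1/2) and on average half of their mother's contribution (1/2 · 1/2 = 1/4); r = 1/2 + 1/4 = 3/4.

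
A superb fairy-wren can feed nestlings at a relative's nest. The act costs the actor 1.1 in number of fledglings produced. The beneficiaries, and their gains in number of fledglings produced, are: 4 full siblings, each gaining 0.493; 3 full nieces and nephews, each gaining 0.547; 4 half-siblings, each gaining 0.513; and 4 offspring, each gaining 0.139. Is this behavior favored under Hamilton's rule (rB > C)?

Yes

Hamilton's rule: the trait is favored when the sum of r·B over every recipient exceeds the actor's cost C.
r to a full sibling = 1/2 (full sibs share both parents — two paths of length 2: r = 2·(1/2)^2 = 1/2).
r to a full niece or nephew = 1/4 (full aunt/uncle↔niece/nephew: two paths of length 3 through the shared grandparent pair: r = 2·(1/2)^3 = 1/4).
r to a half-sibling = 1/4 (half-sibs share one parent — one path of length 2: r = (1/2)^2 = 1/4).
r to an offspring = 1/2 (one parent–offspring link: r = (1/2)^1 = 1/2).
Summing one r·B term per recipient: 4·0.5·0.493 + 3·0.25·0.547 + 4·0.25·0.513 + 4·0.5·0.139 = 2.18725.
2.18725 > 1.1: the indirect benefit exceeds the cost.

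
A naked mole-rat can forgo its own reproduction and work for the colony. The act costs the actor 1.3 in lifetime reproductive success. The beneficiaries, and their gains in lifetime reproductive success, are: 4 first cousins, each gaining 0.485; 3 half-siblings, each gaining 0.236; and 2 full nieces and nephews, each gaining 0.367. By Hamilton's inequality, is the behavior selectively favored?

No

Hamilton's rule: the trait is favored when the sum of r·B over every recipient exceeds the actor's cost C.
r to a first cousin = 1/8 (first cousins share one grandparent pair — two paths of length 4: r = 2·(1/2)^4 = 1/8).
r to a half-sibling = 1/4 (half-sibs share one parent — one path of length 2: r = (1/2)^2 = 1/4).
r to a full niece or nephew = 0.25 (full aunt/uncle↔niece/nephew: two paths of length 3 through the shared grandparent pair: r = 2·(1/2)^3 = 1/4).
Summing one r·B term per recipient: 4·0.125·0.485 + 3·0.25·0.236 + 2·0.25·0.367 = 0.603.
0.603 < 1.3: the indirect benefit is less than the cost.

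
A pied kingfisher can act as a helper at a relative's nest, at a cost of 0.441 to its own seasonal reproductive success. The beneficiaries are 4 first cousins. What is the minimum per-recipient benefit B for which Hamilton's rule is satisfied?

0.882

r to a first cousin = 1/8 (first cousins share one grandparent pair — two paths of length 4: r = 2·(1/2)^4 = 1/8).
Hamilton's rule with n recipients of equal r: n·r·B > C, so B > C/(n·r) = 0.441/(4·0.125) = 0.882.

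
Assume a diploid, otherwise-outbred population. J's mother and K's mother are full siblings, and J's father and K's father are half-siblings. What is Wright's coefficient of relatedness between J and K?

Wright's path rule: contributions from independent ancestry routes add.
J and K are related in two ways: first cousins through their mothers (r = 1/8) and half first cousins through their fathers (r = 1/16).
r = 1/8 + 1/16 = 3/16 = 0.1875.

0.1875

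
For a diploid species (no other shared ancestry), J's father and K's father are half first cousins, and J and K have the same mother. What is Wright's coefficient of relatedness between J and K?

0.265625

Independent pedigree routes through distinct common ancestors add.
J and K are related in two ways: half second cousins through their fathers (r = 1/64) and half-sibs through their shared mother (r = 1/4).
r = 1/64 + 1/4 = 17/64 = 0.265625.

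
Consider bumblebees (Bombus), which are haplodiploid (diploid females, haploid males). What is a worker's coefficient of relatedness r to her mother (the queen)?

0.5

One meiotic link between diploid queen and diploid daughter: r = 1/2.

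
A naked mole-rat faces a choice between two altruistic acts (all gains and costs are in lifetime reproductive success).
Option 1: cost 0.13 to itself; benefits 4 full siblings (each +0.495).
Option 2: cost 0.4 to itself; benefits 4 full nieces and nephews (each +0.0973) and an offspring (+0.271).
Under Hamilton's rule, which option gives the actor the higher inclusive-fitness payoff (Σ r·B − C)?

Option 1

Option 1: r to a full sibling = 0.5.
Option 1: Σ r·B − C = (4·0.5·0.495) − 0.13 = 0.86.
Option 2: r to a full niece or nephew = 0.25.
Option 2: r to an offspring = 0.5.
Option 2: Σ r·B − C = (4·0.25·0.0973 + 1·0.5·0.271) − 0.4 = -0.1672.
Option 1 has the higher net inclusive-fitness payoff.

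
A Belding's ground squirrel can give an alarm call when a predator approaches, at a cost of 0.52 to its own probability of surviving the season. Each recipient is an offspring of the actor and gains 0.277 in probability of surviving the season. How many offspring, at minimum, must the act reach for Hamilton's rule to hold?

4

r to an offspring = 0.5 (one parent–offspring link: r = (1/2)^1 = 1/2).
Hamilton's rule: n·r·B > C  ⇒  n > C/(r·B) = 0.52/(0.5·0.277) = 3.755.
The smallest integer exceeding 3.755 is 4.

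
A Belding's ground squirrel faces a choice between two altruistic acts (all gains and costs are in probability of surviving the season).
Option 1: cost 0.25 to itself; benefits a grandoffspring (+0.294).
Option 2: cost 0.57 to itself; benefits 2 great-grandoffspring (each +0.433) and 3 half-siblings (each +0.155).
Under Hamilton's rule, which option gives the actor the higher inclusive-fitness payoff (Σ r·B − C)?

Option 1: r to a grandoffspring = 0.25.
Option 1: Σ r·B − C = (1·0.25·0.294) − 0.25 = -0.1765.
Option 2: r to a great-grandoffspring = 0.125.
Option 2: r to a half-sibling = 0.25.
Option 2: Σ r·B − C = (2·0.125·0.433 + 3·0.25·0.155) − 0.57 = -0.3455.
Option 1 has the higher net inclusive-fitness payoff.

Option 1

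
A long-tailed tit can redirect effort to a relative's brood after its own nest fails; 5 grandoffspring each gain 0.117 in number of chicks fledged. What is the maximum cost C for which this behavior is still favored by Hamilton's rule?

0.14625

r to a grandoffspring = 0.25 (two parent–offspring links: r = (1/2)^2 = 1/4).
Hamilton's rule: n·r·B > C, so the trait is favored while C < n·r·B = 5·0.25·0.117 = 0.14625.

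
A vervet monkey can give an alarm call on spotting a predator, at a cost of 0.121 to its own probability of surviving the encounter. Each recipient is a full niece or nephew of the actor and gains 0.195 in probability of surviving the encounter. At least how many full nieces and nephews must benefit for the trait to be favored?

r to a full niece or nephew = 1/4 (full aunt/uncle↔niece/nephew: two paths of length 3 through the shared grandparent pair: r = 2·(1/2)^3 = 1/4).
Hamilton's rule: n·r·B > C  ⇒  n > C/(r·B) = 0.121/(0.25·0.195) = 2.482.
The smallest integer exceeding 2.482 is 3.

3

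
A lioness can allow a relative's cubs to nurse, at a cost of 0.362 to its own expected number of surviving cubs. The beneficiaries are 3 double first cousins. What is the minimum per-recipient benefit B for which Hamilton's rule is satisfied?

0.4827

r to a double first cousin = 0.25 (double first cousins share both grandparent pairs — four paths of length 4: r = 4·(1/2)^4 = 1/4).
Hamilton's rule with n recipients of equal r: n·r·B > C, so B > C/(n·r) = 0.362/(3·0.25) = 0.4827.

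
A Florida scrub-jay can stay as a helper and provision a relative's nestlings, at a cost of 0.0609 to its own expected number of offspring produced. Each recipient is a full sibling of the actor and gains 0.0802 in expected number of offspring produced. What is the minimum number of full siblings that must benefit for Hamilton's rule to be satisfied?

r to a full sibling = 0.5 (full sibs share both parents — two paths of length 2: r = 2·(1/2)^2 = 1/2).
Hamilton's rule: n·r·B > C  ⇒  n > C/(r·B) = 0.0609/(0.5·0.0802) = 1.519.
The smallest integer exceeding 1.519 is 2.

2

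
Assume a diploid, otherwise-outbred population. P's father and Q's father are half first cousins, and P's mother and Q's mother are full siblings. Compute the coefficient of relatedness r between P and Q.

Wright's path rule: contributions from independent ancestry routes add.
P and Q are related in two ways: half second cousins through their fathers (r = 1/64) and first cousins through their mothers (r = 1/8).
r = 1/64 + 1/8 = 9/64 = 0.140625.

0.140625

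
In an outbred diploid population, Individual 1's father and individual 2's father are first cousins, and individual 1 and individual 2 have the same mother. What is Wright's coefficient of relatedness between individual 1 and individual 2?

0.28125

Wright's path rule: contributions from independent ancestry routes add.
Individual 1 and individual 2 are related in two ways: second cousins through their fathers (r = 1/32) and half-sibs through their shared mother (r = 1/4).
r = 1/32 + 1/4 = 0.28125.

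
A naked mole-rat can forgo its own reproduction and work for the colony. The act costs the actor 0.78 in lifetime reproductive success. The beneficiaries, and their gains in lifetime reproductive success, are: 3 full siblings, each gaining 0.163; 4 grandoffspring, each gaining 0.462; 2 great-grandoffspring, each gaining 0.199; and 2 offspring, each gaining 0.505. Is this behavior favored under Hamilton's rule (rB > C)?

Hamilton's rule: the trait is favored when the sum of r·B over every recipient exceeds the actor's cost C.
r to a full sibling = 1/2 (full sibs share both parents — two paths of length 2: r = 2·(1/2)^2 = 1/2).
r to a grandoffspring = 0.25 (two parent–offspring links: r = (1/2)^2 = 1/4).
r to a great-grandoffspring = 0.125 (three parent–offspring links: r = (1/2)^3 = 1/8).
r to an offspring = 1/2 (one parent–offspring link: r = (1/2)^1 = 1/2).
Summing one r·B term per recipient: 3·0.5·0.163 + 4·0.25·0.462 + 2·0.125·0.199 + 2·0.5·0.505 = 1.26125.
1.26125 > 0.78: the indirect benefit exceeds the cost.

Yes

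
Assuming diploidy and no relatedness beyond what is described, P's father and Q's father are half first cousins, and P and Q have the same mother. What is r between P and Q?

0.265625

With two independent routes of shared ancestry, r is the sum of the two contributions.
P and Q are related in two ways: half second cousins through their fathers (r = 1/64) and half-sibs through their shared mother (r = 1/4).
r = 1/64 + 1/4 = 0.265625.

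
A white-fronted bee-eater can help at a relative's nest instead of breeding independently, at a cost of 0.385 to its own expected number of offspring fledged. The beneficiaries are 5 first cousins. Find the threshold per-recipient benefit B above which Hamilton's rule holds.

r to a first cousin = 1/8 (first cousins share one grandparent pair — two paths of length 4: r = 2·(1/2)^4 = 1/8).
Hamilton's rule with n recipients of equal r: n·r·B > C, so B > C/(n·r) = 0.385/(5·0.125) = 0.616.

0.616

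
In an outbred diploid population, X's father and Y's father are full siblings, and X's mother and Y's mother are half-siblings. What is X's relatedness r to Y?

0.1875

Independent pedigree routes through distinct common ancestors add.
X and Y are related in two ways: first cousins through their fathers (r = 1/8) and half first cousins through their mothers (r = 1/16).
r = 1/8 + 1/16 = 0.1875.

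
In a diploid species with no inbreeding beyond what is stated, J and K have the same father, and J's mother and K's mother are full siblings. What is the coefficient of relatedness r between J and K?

Wright's path rule: contributions from independent ancestry routes add.
J and K are related in two ways: half-sibs through their shared father (r = 1/4) and first cousins through their mothers (r = 1/8).
r = 1/4 + 1/8 = 0.375.

0.375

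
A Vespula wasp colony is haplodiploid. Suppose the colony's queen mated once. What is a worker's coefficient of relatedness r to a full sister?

Haplodiploid full sisters inherit their father's entire haploid genome identically (contributing 1/2) and on average half of their mother's contribution (1/2 · 1/2 = 1/4); r = 1/2 + 1/4 = 3/4.

0.75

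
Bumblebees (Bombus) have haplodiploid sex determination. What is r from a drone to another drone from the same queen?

Haploid brothers each carry a random half of the queen's diploid genome, so on average they share half: r = 1/2.

0.5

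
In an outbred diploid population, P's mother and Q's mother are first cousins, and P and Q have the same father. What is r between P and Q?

Wright's path rule: contributions from independent ancestry routes add.
P and Q are related in two ways: second cousins through their mothers (r = 1/32) and half-sibs through their shared father (r = 1/4).
r = 1/32 + 1/4 = 0.28125.

0.28125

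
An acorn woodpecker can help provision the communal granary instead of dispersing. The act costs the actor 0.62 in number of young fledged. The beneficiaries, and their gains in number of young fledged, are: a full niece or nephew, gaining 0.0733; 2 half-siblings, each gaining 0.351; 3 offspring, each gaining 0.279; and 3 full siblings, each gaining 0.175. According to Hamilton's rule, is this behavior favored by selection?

Yes

Hamilton's rule: the trait is favored when the sum of r·B over every recipient exceeds the actor's cost C.
r to a full niece or nephew = 0.25 (full aunt/uncle↔niece/nephew: two paths of length 3 through the shared grandparent pair: r = 2·(1/2)^3 = 1/4).
r to a half-sibling = 1/4 (half-sibs share one parent — one path of length 2: r = (1/2)^2 = 1/4).
r to an offspring = 1/2 (one parent–offspring link: r = (1/2)^1 = 1/2).
r to a full sibling = 1/2 (full sibs share both parents — two paths of length 2: r = 2·(1/2)^2 = 1/2).
Summing one r·B term per recipient: 1·0.25·0.0733 + 2·0.25·0.351 + 3·0.5·0.279 + 3·0.5·0.175 = 0.874825.
0.874825 > 0.62: the indirect benefit exceeds the cost.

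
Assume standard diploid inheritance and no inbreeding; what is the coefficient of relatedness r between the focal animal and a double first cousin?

Each parent–offspring link contributes a factor of 1/2, and independent paths through distinct common ancestors add.
Double first cousins share both grandparent pairs — four paths of length 4: r = 4·(1/2)^4 = 1/4.

0.25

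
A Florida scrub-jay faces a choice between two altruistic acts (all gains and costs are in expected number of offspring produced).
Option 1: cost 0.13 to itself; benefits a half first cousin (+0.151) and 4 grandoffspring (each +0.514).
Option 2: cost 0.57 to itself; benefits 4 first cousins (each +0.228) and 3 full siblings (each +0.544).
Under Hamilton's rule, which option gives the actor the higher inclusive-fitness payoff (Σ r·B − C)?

Option 1

Option 1: r to a half first cousin = 0.0625.
Option 1: r to a grandoffspring = 0.25.
Option 1: Σ r·B − C = (1·0.0625·0.151 + 4·0.25·0.514) − 0.13 = 0.3934375.
Option 2: r to a first cousin = 0.125.
Option 2: r to a full sibling = 0.5.
Option 2: Σ r·B − C = (4·0.125·0.228 + 3·0.5·0.544) − 0.57 = 0.36.
Option 1 has the higher net inclusive-fitness payoff.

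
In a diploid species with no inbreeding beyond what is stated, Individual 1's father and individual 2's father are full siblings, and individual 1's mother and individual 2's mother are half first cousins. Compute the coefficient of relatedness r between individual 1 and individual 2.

0.140625

With two independent routes of shared ancestry, r is the sum of the two contributions.
Individual 1 and individual 2 are related in two ways: first cousins through their fathers (r = 1/8) and half second cousins through their mothers (r = 1/64).
r = 1/8 + 1/64 = 0.140625.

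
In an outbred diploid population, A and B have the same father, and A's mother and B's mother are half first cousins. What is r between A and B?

0.265625

Relatedness sums over independent paths through distinct common ancestors.
A and B are related in two ways: half-sibs through their shared father (r = 1/4) and half second cousins through their mothers (r = 1/64).
r = 1/4 + 1/64 = 0.265625.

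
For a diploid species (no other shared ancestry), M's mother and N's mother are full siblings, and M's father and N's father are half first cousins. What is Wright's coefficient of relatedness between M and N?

Relatedness sums over independent paths through distinct common ancestors.
M and N are related in two ways: first cousins through their mothers (r = 1/8) and half second cousins through their fathers (r = 1/64).
r = 1/8 + 1/64 = 0.140625.

0.140625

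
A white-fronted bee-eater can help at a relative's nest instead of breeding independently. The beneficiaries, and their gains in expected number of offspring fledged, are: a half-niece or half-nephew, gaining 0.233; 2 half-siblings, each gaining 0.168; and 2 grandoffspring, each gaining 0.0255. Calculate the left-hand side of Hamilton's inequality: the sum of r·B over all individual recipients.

0.125875

r to a half-niece or half-nephew = 1/8 (half-aunt/uncle↔niece/nephew: one path of length 3: r = (1/2)^3 = 1/8).
r to a half-sibling = 0.25 (half-sibs share one parent — one path of length 2: r = (1/2)^2 = 1/4).
r to a grandoffspring = 0.25 (two parent–offspring links: r = (1/2)^2 = 1/4).
Summing one r·B term per recipient: 1·0.125·0.233 + 2·0.25·0.168 + 2·0.25·0.0255 = 0.125875.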